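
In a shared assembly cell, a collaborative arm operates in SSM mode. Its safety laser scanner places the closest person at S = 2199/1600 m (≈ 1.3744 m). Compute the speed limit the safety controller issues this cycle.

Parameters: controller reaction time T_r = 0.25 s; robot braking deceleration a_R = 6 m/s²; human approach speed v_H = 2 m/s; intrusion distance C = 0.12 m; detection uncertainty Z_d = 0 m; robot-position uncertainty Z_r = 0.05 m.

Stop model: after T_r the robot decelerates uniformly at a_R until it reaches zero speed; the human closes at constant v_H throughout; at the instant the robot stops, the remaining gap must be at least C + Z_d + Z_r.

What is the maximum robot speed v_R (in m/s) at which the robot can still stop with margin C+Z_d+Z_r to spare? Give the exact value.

quadratic (1/12)·v² + (7/12)·v + (-1127/1600) = 0
  disc = (7/12)² − 4·(1/12)·(-1127/1600) = 8281/14400 ; √disc = 91/120
  v_R = (−(7/12) + 91/120) / (2·(1/12)) = 21/20 m/s
check:
T_s = v_R/a_R = (21/20)/6 = 0.1750 s
reaction-phase robot travel = 1.0500·0.2500 = 0.2625 m
robot under decel: 1.0500²/(2·6.0000) = 0.0919 m
human closes 2.0000·0.4250 = 0.8500 m
residual clearance needed = 0.1200+0.0000+0.0500 = 0.1700 m
sum ≈ 0.2625+0.0919+0.8500+0.1700 ≈ 1.3744 m = S ✓

v_R_max = 21/20 m/s = 1.0500 m/s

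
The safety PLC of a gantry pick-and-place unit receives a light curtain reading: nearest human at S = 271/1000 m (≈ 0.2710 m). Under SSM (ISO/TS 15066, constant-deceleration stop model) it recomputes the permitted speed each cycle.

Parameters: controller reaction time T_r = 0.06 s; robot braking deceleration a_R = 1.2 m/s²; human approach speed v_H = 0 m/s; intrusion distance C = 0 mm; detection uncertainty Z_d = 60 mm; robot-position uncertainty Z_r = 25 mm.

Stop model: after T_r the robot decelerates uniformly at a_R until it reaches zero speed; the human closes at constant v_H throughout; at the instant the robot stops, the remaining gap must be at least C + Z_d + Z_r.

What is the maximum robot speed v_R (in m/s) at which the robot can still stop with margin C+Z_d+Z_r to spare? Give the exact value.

collect terms ⇒ (5/12)·v_R² + (3/50)·v_R + (-93/500) = 0
  disc = (3/50)² − 4·(5/12)·(-93/500) = 196/625 ; √disc = 14/25
  v_R = (−(3/50) + 14/25) / (2·(5/12)) = 3/5 m/s
check:
stop time T_s = (3/5)/(6/5) = 0.5000 s
robot covers v_R·T_r = 0.6000·0.0600 = 0.0360 m before braking
robot covers 0.6000·0.5000 − ½·1.2000·0.5000² = 0.1500 m while stopping
human closes 0.0000·0.5600 = 0.0000 m
margins: 0.0000+0.0600+0.0250 = 0.0850 m
sum ≈ 0.0360+0.1500+0.0000+0.0850 ≈ 0.2710 m = S ✓

v_R_max = 3/5 m/s = 0.6000 m/s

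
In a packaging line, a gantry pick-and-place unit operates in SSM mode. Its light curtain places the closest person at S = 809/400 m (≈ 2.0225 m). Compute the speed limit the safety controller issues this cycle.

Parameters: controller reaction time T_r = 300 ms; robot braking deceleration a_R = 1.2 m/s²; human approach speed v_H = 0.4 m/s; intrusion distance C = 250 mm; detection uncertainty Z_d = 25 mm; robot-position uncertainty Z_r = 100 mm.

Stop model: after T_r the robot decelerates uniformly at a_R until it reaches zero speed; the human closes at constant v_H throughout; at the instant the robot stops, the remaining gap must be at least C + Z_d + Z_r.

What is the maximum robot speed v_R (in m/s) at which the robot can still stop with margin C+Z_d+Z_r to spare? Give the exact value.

v_R_max = 13/10 m/s = 1.3000 m/s

at the boundary: (5/12)·v² + (19/30)·v + (-611/400) = 0
  disc = (19/30)² − 4·(5/12)·(-611/400) = 10609/3600 ; √disc = 103/60
  v_R = (−(19/30) + 103/60) / (2·(5/12)) = 13/10 m/s
check:
stop time T_s = (13/10)/(6/5) = 1.0833 s
robot in T_r: 1.3000·0.3000 = 0.3900 m
robot covers 1.3000·1.0833 − ½·1.2000·1.0833² = 0.7042 m while stopping
human over T_r+T_s: 0.4000·(0.3000+1.0833) = 0.5533 m
margins: 0.2500+0.0250+0.1000 = 0.3750 m
sum ≈ 0.3900+0.7042+0.5533+0.3750 ≈ 2.0225 m = S ✓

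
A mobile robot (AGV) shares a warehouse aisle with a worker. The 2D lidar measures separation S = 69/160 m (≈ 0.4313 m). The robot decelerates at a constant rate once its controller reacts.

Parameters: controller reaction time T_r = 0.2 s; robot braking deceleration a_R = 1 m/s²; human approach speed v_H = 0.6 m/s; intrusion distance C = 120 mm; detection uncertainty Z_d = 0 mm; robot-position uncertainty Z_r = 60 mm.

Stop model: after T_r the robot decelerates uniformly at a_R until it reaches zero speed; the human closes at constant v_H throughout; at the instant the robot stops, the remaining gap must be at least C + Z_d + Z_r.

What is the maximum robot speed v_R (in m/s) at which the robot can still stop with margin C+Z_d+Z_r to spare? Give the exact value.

v_R_max = 3/20 m/s = 0.1500 m/s

at the boundary: (1/2)·v² + (4/5)·v + (-21/160) = 0
  disc = (4/5)² − 4·(1/2)·(-21/160) = 361/400 ; √disc = 19/20
  v_R = (−(4/5) + 19/20) / (2·(1/2)) = 3/20 m/s
check:
braking lasts T_s = (3/20)/1 = 0.1500 s
robot covers v_R·T_r = 0.1500·0.2000 = 0.0300 m before braking
robot covers 0.1500·0.1500 − ½·1.0000·0.1500² = 0.0112 m while stopping
human closes 0.6000·0.3500 = 0.2100 m
margins: 0.1200+0.0000+0.0600 = 0.1800 m
sum ≈ 0.0300+0.0112+0.2100+0.1800 ≈ 0.4313 m = S ✓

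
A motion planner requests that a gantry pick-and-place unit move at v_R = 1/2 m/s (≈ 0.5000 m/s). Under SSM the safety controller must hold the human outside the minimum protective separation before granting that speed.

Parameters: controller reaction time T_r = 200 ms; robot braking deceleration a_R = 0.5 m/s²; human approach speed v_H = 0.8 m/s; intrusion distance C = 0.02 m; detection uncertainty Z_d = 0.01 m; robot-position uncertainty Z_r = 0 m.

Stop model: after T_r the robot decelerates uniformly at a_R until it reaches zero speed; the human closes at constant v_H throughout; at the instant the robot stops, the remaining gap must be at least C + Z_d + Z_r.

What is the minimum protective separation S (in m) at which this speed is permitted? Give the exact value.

T_s = v_R/a_R = (1/2)/(1/2) = 1.0000 s
robot in T_r: 0.5000·0.2000 = 0.1000 m
braking distance = 0.5000²/(2·0.5000) = 0.2500 m
person approaches 0.8000·(0.2000+1.0000) = 0.9600 m
margins: 0.0200+0.0100+0.0000 = 0.0300 m
S_min ≈ 0.1000+0.2500+0.9600+0.0300  ⇒  S_min = 67/50 m

S_min = 67/50 m = 1.3400 m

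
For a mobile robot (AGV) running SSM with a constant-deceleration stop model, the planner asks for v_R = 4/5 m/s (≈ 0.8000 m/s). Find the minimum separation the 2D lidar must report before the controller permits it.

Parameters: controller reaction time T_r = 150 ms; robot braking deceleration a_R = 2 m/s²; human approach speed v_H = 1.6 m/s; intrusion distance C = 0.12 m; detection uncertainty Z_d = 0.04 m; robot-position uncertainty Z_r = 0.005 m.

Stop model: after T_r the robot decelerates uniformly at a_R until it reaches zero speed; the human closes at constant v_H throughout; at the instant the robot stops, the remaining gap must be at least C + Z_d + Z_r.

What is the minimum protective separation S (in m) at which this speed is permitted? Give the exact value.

S_min = 53/40 m = 1.3250 m

braking lasts T_s = (4/5)/2 = 0.4000 s
reaction-phase robot travel = 0.8000·0.1500 = 0.1200 m
robot under decel: 0.8000²/(2·2.0000) = 0.1600 m
human over T_r+T_s: 1.6000·(0.1500+0.4000) = 0.8800 m
C+Z_d+Z_r = 0.1200+0.0400+0.0050 = 0.1650 m
S_min ≈ 0.1200+0.1600+0.8800+0.1650  ⇒  S_min = 53/40 m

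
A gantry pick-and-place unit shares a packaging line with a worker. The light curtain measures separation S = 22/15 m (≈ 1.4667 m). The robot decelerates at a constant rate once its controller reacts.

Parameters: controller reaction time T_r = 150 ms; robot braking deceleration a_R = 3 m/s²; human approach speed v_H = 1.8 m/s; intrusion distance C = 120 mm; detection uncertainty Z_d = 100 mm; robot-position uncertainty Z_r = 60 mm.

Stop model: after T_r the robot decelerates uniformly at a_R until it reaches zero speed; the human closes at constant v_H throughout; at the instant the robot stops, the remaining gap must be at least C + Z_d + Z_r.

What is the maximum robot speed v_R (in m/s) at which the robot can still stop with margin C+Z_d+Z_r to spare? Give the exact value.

at the boundary: (1/6)·v² + (3/4)·v + (-11/12) = 0
  disc = (3/4)² − 4·(1/6)·(-11/12) = 169/144 ; √disc = 13/12
  v_R = (−(3/4) + 13/12) / (2·(1/6)) = 1 m/s
check:
braking lasts T_s = 1/3 = 0.3333 s
robot covers v_R·T_r = 1.0000·0.1500 = 0.1500 m before braking
braking distance = 1.0000²/(2·3.0000) = 0.1667 m
person approaches 1.8000·(0.1500+0.3333) = 0.8700 m
residual clearance needed = 0.1200+0.1000+0.0600 = 0.2800 m
sum ≈ 0.1500+0.1667+0.8700+0.2800 ≈ 1.4667 m = S ✓

v_R_max = 1 m/s = 1.0000 m/s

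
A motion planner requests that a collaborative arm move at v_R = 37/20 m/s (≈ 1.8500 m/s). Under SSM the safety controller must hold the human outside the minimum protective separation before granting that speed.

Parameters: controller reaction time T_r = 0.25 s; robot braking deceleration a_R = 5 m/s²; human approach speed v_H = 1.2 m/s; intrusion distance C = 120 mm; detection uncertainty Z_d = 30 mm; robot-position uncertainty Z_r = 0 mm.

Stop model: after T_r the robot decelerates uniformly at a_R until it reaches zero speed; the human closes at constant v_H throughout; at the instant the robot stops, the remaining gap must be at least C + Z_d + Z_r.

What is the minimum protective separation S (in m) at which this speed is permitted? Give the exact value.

S_min = 1359/800 m = 1.6987 m

T_s = v_R/a_R = (37/20)/5 = 0.3700 s
reaction-phase robot travel = 1.8500·0.2500 = 0.4625 m
braking distance = 1.8500²/(2·5.0000) = 0.3422 m
person approaches 1.2000·(0.2500+0.3700) = 0.7440 m
residual clearance needed = 0.1200+0.0300+0.0000 = 0.1500 m
S_min ≈ 0.4625+0.3422+0.7440+0.1500  ⇒  S_min = 1359/800 m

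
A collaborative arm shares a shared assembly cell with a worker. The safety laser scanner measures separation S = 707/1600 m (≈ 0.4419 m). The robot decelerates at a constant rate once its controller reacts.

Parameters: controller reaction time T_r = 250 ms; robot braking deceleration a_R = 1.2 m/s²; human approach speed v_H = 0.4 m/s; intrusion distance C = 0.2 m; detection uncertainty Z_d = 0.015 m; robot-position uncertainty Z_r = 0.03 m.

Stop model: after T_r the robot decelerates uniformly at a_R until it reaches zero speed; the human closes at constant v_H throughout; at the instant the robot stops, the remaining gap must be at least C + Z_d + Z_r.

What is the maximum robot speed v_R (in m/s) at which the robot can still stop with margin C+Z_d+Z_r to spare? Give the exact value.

v_R_max = 3/20 m/s = 0.1500 m/s

collect terms ⇒ (5/12)·v_R² + (7/12)·v_R + (-31/320) = 0
  disc = (7/12)² − 4·(5/12)·(-31/320) = 289/576 ; √disc = 17/24
  v_R = (−(7/12) + 17/24) / (2·(5/12)) = 3/20 m/s
check:
T_s = v_R/a_R = (3/20)/(6/5) = 0.1250 s
reaction-phase robot travel = 0.1500·0.2500 = 0.0375 m
robot covers 0.1500·0.1250 − ½·1.2000·0.1250² = 0.0094 m while stopping
human closes 0.4000·0.3750 = 0.1500 m
C+Z_d+Z_r = 0.2000+0.0150+0.0300 = 0.2450 m
sum ≈ 0.0375+0.0094+0.1500+0.2450 ≈ 0.4419 m = S ✓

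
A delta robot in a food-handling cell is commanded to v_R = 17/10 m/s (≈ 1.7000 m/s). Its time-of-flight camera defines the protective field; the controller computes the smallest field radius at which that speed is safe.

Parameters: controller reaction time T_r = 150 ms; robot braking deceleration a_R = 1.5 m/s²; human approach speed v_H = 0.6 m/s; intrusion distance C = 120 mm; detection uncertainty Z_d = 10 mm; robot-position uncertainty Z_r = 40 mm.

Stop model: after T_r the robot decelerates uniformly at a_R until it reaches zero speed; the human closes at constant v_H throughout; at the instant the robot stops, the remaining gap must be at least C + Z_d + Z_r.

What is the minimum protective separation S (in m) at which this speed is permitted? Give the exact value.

S_min = 259/120 m = 2.1583 m

braking lasts T_s = (17/10)/(3/2) = 1.1333 s
robot covers v_R·T_r = 1.7000·0.1500 = 0.2550 m before braking
robot covers 1.7000·1.1333 − ½·1.5000·1.1333² = 0.9633 m while stopping
person approaches 0.6000·(0.1500+1.1333) = 0.7700 m
margins: 0.1200+0.0100+0.0400 = 0.1700 m
S_min ≈ 0.2550+0.9633+0.7700+0.1700  ⇒  S_min = 259/120 m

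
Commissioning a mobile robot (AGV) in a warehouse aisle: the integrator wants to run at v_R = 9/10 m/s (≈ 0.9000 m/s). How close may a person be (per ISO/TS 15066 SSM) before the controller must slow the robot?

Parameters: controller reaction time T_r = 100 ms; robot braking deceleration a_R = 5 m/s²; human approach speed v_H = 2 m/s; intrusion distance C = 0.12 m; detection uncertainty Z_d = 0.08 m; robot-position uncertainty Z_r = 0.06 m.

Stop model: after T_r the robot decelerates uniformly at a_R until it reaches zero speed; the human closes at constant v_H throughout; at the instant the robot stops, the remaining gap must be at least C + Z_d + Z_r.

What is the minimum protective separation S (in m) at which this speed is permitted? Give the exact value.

S_min = 991/1000 m = 0.9910 m

T_s = v_R/a_R = (9/10)/5 = 0.1800 s
reaction-phase robot travel = 0.9000·0.1000 = 0.0900 m
robot covers 0.9000·0.1800 − ½·5.0000·0.1800² = 0.0810 m while stopping
human closes 2.0000·0.2800 = 0.5600 m
C+Z_d+Z_r = 0.1200+0.0800+0.0600 = 0.2600 m
S_min ≈ 0.0900+0.0810+0.5600+0.2600  ⇒  S_min = 991/1000 m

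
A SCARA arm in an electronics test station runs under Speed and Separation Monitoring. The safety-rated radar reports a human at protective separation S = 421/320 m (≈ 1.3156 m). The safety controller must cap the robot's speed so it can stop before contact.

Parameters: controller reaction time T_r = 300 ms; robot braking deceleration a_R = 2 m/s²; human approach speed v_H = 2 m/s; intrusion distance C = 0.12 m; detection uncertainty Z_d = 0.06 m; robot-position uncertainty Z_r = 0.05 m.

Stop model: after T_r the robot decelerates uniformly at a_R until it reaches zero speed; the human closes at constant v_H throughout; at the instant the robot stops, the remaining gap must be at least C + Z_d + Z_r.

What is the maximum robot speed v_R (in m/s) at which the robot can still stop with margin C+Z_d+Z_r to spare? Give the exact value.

v_R_max = 7/20 m/s = 0.3500 m/s

collect terms ⇒ (1/4)·v_R² + (13/10)·v_R + (-777/1600) = 0
  disc = (13/10)² − 4·(1/4)·(-777/1600) = 3481/1600 ; √disc = 59/40
  v_R = (−(13/10) + 59/40) / (2·(1/4)) = 7/20 m/s
check:
T_s = v_R/a_R = (7/20)/2 = 0.1750 s
robot covers v_R·T_r = 0.3500·0.3000 = 0.1050 m before braking
robot covers 0.3500·0.1750 − ½·2.0000·0.1750² = 0.0306 m while stopping
human over T_r+T_s: 2.0000·(0.3000+0.1750) = 0.9500 m
residual clearance needed = 0.1200+0.0600+0.0500 = 0.2300 m
sum ≈ 0.1050+0.0306+0.9500+0.2300 ≈ 1.3156 m = S ✓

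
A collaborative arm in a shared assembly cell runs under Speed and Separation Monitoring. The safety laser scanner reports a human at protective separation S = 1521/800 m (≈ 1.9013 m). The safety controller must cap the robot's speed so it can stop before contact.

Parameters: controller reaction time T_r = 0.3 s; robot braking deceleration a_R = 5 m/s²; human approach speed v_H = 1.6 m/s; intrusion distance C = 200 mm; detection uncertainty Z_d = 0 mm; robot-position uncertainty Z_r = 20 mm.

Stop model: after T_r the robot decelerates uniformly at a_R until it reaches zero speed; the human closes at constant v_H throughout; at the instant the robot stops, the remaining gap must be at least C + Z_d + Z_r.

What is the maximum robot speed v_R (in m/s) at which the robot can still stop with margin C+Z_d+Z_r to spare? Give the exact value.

quadratic (1/10)·v² + (31/50)·v + (-961/800) = 0
  disc = (31/50)² − 4·(1/10)·(-961/800) = 8649/10000 ; √disc = 93/100
  v_R = (−(31/50) + 93/100) / (2·(1/10)) = 31/20 m/s
check:
stop time T_s = (31/20)/5 = 0.3100 s
robot covers v_R·T_r = 1.5500·0.3000 = 0.4650 m before braking
robot under decel: 1.5500²/(2·5.0000) = 0.2402 m
person approaches 1.6000·(0.3000+0.3100) = 0.9760 m
residual clearance needed = 0.2000+0.0000+0.0200 = 0.2200 m
sum ≈ 0.4650+0.2402+0.9760+0.2200 ≈ 1.9013 m = S ✓

v_R_max = 31/20 m/s = 1.5500 m/s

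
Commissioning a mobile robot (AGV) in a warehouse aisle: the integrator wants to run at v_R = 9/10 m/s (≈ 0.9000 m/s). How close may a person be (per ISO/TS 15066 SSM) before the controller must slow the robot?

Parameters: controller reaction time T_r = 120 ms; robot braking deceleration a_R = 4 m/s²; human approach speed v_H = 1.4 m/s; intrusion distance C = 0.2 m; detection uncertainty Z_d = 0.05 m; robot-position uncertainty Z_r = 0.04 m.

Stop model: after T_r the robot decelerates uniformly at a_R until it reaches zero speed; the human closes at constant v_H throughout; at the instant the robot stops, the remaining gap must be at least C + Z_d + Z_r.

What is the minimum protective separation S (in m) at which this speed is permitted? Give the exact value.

T_s = v_R/a_R = (9/10)/4 = 0.2250 s
reaction-phase robot travel = 0.9000·0.1200 = 0.1080 m
robot covers 0.9000·0.2250 − ½·4.0000·0.2250² = 0.1013 m while stopping
person approaches 1.4000·(0.1200+0.2250) = 0.4830 m
margins: 0.2000+0.0500+0.0400 = 0.2900 m
S_min ≈ 0.1080+0.1013+0.4830+0.2900  ⇒  S_min = 3929/4000 m

S_min = 3929/4000 m = 0.9822 m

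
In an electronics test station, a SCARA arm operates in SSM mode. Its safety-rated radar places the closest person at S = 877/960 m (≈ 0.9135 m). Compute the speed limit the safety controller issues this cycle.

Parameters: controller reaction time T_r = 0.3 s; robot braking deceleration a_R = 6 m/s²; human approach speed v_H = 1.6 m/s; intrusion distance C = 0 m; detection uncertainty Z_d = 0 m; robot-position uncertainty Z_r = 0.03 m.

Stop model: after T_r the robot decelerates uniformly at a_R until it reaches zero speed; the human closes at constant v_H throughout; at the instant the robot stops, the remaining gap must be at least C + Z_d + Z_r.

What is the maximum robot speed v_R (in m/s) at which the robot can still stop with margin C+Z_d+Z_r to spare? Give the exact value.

v_R_max = 13/20 m/s = 0.6500 m/s

at the boundary: (1/12)·v² + (17/30)·v + (-1937/4800) = 0
  disc = (17/30)² − 4·(1/12)·(-1937/4800) = 729/1600 ; √disc = 27/40
  v_R = (−(17/30) + 27/40) / (2·(1/12)) = 13/20 m/s
check:
T_s = v_R/a_R = (13/20)/6 = 0.1083 s
robot covers v_R·T_r = 0.6500·0.3000 = 0.1950 m before braking
robot under decel: 0.6500²/(2·6.0000) = 0.0352 m
person approaches 1.6000·(0.3000+0.1083) = 0.6533 m
margins: 0.0000+0.0000+0.0300 = 0.0300 m
sum ≈ 0.1950+0.0352+0.6533+0.0300 ≈ 0.9135 m = S ✓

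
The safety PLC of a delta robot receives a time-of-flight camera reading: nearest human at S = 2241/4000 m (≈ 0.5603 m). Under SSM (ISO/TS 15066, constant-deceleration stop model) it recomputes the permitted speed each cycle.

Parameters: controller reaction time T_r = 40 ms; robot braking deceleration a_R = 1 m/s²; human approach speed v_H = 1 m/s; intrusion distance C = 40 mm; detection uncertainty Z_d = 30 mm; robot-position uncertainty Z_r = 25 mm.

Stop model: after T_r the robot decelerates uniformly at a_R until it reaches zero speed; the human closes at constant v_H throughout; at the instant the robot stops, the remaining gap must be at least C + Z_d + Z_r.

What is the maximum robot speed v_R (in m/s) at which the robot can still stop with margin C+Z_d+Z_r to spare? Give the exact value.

v_R_max = 7/20 m/s = 0.3500 m/s

quadratic (1/2)·v² + (26/25)·v + (-1701/4000) = 0
  disc = (26/25)² − 4·(1/2)·(-1701/4000) = 19321/10000 ; √disc = 139/100
  v_R = (−(26/25) + 139/100) / (2·(1/2)) = 7/20 m/s
check:
braking lasts T_s = (7/20)/1 = 0.3500 s
robot covers v_R·T_r = 0.3500·0.0400 = 0.0140 m before braking
robot under decel: 0.3500²/(2·1.0000) = 0.0612 m
human closes 1.0000·0.3900 = 0.3900 m
margins: 0.0400+0.0300+0.0250 = 0.0950 m
sum ≈ 0.0140+0.0612+0.3900+0.0950 ≈ 0.5603 m = S ✓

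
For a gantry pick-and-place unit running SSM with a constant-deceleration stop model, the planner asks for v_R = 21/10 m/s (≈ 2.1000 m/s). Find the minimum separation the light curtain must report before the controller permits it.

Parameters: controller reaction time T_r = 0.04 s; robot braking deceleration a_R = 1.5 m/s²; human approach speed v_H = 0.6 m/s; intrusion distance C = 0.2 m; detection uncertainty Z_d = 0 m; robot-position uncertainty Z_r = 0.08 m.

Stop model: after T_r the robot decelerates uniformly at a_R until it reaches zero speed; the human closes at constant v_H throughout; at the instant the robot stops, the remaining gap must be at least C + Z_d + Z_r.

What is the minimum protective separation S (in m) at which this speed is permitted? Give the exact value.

braking lasts T_s = (21/10)/(3/2) = 1.4000 s
robot covers v_R·T_r = 2.1000·0.0400 = 0.0840 m before braking
robot under decel: 2.1000²/(2·1.5000) = 1.4700 m
person approaches 0.6000·(0.0400+1.4000) = 0.8640 m
residual clearance needed = 0.2000+0.0000+0.0800 = 0.2800 m
S_min ≈ 0.0840+1.4700+0.8640+0.2800  ⇒  S_min = 1349/500 m

S_min = 1349/500 m = 2.6980 m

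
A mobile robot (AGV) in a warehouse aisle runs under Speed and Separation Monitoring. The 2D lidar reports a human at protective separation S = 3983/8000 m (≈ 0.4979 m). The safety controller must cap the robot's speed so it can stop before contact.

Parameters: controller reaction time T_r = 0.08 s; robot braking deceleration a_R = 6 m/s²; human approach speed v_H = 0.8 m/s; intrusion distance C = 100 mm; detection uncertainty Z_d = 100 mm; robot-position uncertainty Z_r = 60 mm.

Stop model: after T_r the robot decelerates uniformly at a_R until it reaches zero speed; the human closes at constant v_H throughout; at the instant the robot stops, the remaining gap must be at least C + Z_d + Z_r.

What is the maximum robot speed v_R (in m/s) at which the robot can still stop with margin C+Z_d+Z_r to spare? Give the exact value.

v_R_max = 13/20 m/s = 0.6500 m/s

quadratic (1/12)·v² + (16/75)·v + (-1391/8000) = 0
  disc = (16/75)² − 4·(1/12)·(-1391/8000) = 37249/360000 ; √disc = 193/600
  v_R = (−(16/75) + 193/600) / (2·(1/12)) = 13/20 m/s
check:
T_s = v_R/a_R = (13/20)/6 = 0.1083 s
robot covers v_R·T_r = 0.6500·0.0800 = 0.0520 m before braking
robot covers 0.6500·0.1083 − ½·6.0000·0.1083² = 0.0352 m while stopping
human over T_r+T_s: 0.8000·(0.0800+0.1083) = 0.1507 m
margins: 0.1000+0.1000+0.0600 = 0.2600 m
sum ≈ 0.0520+0.0352+0.1507+0.2600 ≈ 0.4979 m = S ✓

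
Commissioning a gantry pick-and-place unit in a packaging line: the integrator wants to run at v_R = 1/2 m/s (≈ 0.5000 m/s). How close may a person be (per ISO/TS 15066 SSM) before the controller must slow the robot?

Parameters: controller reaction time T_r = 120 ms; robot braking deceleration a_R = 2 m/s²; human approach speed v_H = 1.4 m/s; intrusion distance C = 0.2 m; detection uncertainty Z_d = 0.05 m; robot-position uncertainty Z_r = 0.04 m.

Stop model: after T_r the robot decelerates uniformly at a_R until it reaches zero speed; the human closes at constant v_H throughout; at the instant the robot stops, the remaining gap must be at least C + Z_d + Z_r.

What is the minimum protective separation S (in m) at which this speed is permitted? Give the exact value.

S_min = 1861/2000 m = 0.9305 m

stop time T_s = (1/2)/2 = 0.2500 s
robot in T_r: 0.5000·0.1200 = 0.0600 m
robot under decel: 0.5000²/(2·2.0000) = 0.0625 m
human closes 1.4000·0.3700 = 0.5180 m
C+Z_d+Z_r = 0.2000+0.0500+0.0400 = 0.2900 m
S_min ≈ 0.0600+0.0625+0.5180+0.2900  ⇒  S_min = 1861/2000 m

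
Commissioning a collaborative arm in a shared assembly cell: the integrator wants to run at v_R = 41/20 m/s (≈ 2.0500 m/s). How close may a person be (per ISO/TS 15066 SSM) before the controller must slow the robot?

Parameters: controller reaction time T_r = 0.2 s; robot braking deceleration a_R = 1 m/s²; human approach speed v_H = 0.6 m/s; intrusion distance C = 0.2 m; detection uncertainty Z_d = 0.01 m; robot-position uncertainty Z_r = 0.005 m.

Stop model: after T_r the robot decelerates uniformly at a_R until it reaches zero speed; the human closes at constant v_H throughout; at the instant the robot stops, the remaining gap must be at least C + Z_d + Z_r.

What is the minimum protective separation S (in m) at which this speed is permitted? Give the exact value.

stop time T_s = (41/20)/1 = 2.0500 s
robot covers v_R·T_r = 2.0500·0.2000 = 0.4100 m before braking
robot covers 2.0500·2.0500 − ½·1.0000·2.0500² = 2.1012 m while stopping
human closes 0.6000·2.2500 = 1.3500 m
residual clearance needed = 0.2000+0.0100+0.0050 = 0.2150 m
S_min ≈ 0.4100+2.1012+1.3500+0.2150  ⇒  S_min = 3261/800 m

S_min = 3261/800 m = 4.0762 m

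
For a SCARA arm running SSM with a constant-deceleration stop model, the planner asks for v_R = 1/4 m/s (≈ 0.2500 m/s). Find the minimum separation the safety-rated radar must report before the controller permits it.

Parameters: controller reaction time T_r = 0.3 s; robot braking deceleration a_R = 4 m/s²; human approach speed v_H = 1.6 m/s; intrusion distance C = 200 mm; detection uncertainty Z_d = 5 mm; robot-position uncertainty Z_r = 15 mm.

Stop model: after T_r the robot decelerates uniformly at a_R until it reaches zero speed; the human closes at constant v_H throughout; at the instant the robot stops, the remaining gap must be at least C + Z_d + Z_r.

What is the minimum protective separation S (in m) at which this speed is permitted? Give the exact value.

S_min = 113/128 m = 0.8828 m

stop time T_s = (1/4)/4 = 0.0625 s
robot in T_r: 0.2500·0.3000 = 0.0750 m
braking distance = 0.2500²/(2·4.0000) = 0.0078 m
person approaches 1.6000·(0.3000+0.0625) = 0.5800 m
margins: 0.2000+0.0050+0.0150 = 0.2200 m
S_min ≈ 0.0750+0.0078+0.5800+0.2200  ⇒  S_min = 113/128 m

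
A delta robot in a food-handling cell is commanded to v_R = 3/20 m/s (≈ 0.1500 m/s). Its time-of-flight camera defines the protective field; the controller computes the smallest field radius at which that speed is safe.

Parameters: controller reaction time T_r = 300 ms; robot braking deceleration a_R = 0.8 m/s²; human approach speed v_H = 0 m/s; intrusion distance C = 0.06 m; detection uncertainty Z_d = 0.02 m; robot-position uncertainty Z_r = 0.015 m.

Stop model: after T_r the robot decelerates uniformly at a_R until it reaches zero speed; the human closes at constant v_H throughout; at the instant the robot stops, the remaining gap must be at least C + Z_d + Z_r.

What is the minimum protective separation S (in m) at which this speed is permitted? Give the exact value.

T_s = v_R/a_R = (3/20)/(4/5) = 0.1875 s
robot covers v_R·T_r = 0.1500·0.3000 = 0.0450 m before braking
braking distance = 0.1500²/(2·0.8000) = 0.0141 m
human closes 0.0000·0.4875 = 0.0000 m
residual clearance needed = 0.0600+0.0200+0.0150 = 0.0950 m
S_min ≈ 0.0450+0.0141+0.0000+0.0950  ⇒  S_min = 493/3200 m

S_min = 493/3200 m = 0.1541 m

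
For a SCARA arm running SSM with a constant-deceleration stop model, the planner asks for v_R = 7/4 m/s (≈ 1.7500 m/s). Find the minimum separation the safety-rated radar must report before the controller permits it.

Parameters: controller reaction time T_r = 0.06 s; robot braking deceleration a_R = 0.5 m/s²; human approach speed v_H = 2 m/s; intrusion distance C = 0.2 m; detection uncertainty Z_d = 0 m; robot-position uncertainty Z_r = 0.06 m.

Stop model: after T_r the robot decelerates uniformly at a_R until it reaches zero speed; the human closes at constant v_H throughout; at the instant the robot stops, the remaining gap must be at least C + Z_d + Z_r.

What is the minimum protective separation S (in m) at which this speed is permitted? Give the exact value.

T_s = v_R/a_R = (7/4)/(1/2) = 3.5000 s
reaction-phase robot travel = 1.7500·0.0600 = 0.1050 m
braking distance = 1.7500²/(2·0.5000) = 3.0625 m
human over T_r+T_s: 2.0000·(0.0600+3.5000) = 7.1200 m
C+Z_d+Z_r = 0.2000+0.0000+0.0600 = 0.2600 m
S_min ≈ 0.1050+3.0625+7.1200+0.2600  ⇒  S_min = 4219/400 m

S_min = 4219/400 m = 10.5475 m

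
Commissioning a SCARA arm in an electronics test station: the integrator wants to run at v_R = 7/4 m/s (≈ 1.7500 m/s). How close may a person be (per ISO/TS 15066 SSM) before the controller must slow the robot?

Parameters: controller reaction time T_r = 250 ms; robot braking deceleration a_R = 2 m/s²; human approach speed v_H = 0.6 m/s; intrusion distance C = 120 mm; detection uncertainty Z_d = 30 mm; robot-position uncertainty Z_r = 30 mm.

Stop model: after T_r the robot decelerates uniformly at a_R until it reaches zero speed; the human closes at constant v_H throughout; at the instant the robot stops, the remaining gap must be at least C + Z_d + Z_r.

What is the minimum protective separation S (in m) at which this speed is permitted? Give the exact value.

braking lasts T_s = (7/4)/2 = 0.8750 s
robot in T_r: 1.7500·0.2500 = 0.4375 m
braking distance = 1.7500²/(2·2.0000) = 0.7656 m
human over T_r+T_s: 0.6000·(0.2500+0.8750) = 0.6750 m
residual clearance needed = 0.1200+0.0300+0.0300 = 0.1800 m
S_min ≈ 0.4375+0.7656+0.6750+0.1800  ⇒  S_min = 3293/1600 m

S_min = 3293/1600 m = 2.0581 m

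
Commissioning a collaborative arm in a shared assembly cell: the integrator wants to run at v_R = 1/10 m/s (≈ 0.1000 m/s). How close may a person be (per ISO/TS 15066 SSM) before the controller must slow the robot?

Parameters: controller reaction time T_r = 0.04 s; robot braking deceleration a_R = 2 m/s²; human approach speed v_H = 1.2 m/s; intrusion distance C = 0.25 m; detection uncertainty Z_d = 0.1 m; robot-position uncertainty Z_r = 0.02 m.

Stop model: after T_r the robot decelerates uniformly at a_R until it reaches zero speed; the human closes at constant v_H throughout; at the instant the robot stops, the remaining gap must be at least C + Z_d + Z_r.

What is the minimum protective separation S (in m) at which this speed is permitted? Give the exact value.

braking lasts T_s = (1/10)/2 = 0.0500 s
robot in T_r: 0.1000·0.0400 = 0.0040 m
braking distance = 0.1000²/(2·2.0000) = 0.0025 m
human closes 1.2000·0.0900 = 0.1080 m
C+Z_d+Z_r = 0.2500+0.1000+0.0200 = 0.3700 m
S_min ≈ 0.0040+0.0025+0.1080+0.3700  ⇒  S_min = 969/2000 m

S_min = 969/2000 m = 0.4845 m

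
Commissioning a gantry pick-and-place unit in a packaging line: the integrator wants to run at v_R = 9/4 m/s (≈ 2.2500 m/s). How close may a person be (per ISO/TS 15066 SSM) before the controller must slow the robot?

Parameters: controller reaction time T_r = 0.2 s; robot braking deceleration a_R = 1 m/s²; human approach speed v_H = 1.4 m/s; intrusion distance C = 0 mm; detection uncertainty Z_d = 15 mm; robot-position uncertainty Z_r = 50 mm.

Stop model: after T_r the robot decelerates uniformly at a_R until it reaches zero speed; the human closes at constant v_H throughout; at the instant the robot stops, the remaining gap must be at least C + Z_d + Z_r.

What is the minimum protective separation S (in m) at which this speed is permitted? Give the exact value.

stop time T_s = (9/4)/1 = 2.2500 s
robot covers v_R·T_r = 2.2500·0.2000 = 0.4500 m before braking
braking distance = 2.2500²/(2·1.0000) = 2.5312 m
human over T_r+T_s: 1.4000·(0.2000+2.2500) = 3.4300 m
C+Z_d+Z_r = 0.0000+0.0150+0.0500 = 0.0650 m
S_min ≈ 0.4500+2.5312+3.4300+0.0650  ⇒  S_min = 5181/800 m

S_min = 5181/800 m = 6.4763 m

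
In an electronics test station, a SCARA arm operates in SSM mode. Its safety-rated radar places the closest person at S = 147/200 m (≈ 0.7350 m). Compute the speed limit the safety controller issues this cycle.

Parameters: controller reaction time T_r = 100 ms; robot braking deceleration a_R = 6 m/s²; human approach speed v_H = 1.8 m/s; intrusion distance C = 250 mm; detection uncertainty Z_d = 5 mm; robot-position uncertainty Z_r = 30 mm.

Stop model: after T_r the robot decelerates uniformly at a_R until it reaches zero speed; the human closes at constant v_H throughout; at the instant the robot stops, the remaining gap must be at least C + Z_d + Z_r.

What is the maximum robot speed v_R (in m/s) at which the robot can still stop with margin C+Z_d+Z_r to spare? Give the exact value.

at the boundary: (1/12)·v² + (2/5)·v + (-27/100) = 0
  disc = (2/5)² − 4·(1/12)·(-27/100) = 1/4 ; √disc = 1/2
  v_R = (−(2/5) + 1/2) / (2·(1/12)) = 3/5 m/s
check:
stop time T_s = (3/5)/6 = 0.1000 s
robot covers v_R·T_r = 0.6000·0.1000 = 0.0600 m before braking
robot covers 0.6000·0.1000 − ½·6.0000·0.1000² = 0.0300 m while stopping
person approaches 1.8000·(0.1000+0.1000) = 0.3600 m
residual clearance needed = 0.2500+0.0050+0.0300 = 0.2850 m
sum ≈ 0.0600+0.0300+0.3600+0.2850 ≈ 0.7350 m = S ✓

v_R_max = 3/5 m/s = 0.6000 m/s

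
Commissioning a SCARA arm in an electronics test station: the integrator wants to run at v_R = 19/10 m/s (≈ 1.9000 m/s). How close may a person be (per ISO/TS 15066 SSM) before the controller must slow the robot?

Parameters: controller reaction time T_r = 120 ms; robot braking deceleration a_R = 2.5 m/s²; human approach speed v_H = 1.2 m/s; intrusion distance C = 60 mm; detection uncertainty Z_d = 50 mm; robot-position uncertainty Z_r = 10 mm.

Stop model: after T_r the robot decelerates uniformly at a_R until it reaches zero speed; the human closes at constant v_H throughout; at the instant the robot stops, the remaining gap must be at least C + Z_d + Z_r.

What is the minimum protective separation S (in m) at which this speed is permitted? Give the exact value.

T_s = v_R/a_R = (19/10)/(5/2) = 0.7600 s
robot in T_r: 1.9000·0.1200 = 0.2280 m
braking distance = 1.9000²/(2·2.5000) = 0.7220 m
human over T_r+T_s: 1.2000·(0.1200+0.7600) = 1.0560 m
residual clearance needed = 0.0600+0.0500+0.0100 = 0.1200 m
S_min ≈ 0.2280+0.7220+1.0560+0.1200  ⇒  S_min = 1063/500 m

S_min = 1063/500 m = 2.1260 m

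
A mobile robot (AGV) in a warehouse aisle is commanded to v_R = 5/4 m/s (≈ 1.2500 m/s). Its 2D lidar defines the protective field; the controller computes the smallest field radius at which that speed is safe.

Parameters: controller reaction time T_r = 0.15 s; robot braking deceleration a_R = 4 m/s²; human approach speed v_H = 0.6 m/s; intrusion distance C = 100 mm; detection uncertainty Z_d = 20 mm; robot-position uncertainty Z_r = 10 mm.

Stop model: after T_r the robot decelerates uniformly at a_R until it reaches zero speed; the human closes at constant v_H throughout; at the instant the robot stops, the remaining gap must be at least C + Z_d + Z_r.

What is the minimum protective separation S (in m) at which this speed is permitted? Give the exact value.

S_min = 2529/3200 m = 0.7903 m

stop time T_s = (5/4)/4 = 0.3125 s
reaction-phase robot travel = 1.2500·0.1500 = 0.1875 m
robot under decel: 1.2500²/(2·4.0000) = 0.1953 m
human over T_r+T_s: 0.6000·(0.1500+0.3125) = 0.2775 m
margins: 0.1000+0.0200+0.0100 = 0.1300 m
S_min ≈ 0.1875+0.1953+0.2775+0.1300  ⇒  S_min = 2529/3200 m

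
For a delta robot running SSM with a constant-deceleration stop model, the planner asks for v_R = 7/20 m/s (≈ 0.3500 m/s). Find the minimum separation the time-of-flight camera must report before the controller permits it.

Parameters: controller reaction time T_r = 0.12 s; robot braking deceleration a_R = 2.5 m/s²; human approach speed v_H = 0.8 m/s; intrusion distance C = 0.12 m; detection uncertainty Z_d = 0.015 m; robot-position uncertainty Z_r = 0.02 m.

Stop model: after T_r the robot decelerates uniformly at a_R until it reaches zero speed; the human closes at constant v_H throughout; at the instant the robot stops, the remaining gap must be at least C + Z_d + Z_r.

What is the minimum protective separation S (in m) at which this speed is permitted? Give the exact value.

stop time T_s = (7/20)/(5/2) = 0.1400 s
robot in T_r: 0.3500·0.1200 = 0.0420 m
robot under decel: 0.3500²/(2·2.5000) = 0.0245 m
person approaches 0.8000·(0.1200+0.1400) = 0.2080 m
C+Z_d+Z_r = 0.1200+0.0150+0.0200 = 0.1550 m
S_min ≈ 0.0420+0.0245+0.2080+0.1550  ⇒  S_min = 859/2000 m

S_min = 859/2000 m = 0.4295 m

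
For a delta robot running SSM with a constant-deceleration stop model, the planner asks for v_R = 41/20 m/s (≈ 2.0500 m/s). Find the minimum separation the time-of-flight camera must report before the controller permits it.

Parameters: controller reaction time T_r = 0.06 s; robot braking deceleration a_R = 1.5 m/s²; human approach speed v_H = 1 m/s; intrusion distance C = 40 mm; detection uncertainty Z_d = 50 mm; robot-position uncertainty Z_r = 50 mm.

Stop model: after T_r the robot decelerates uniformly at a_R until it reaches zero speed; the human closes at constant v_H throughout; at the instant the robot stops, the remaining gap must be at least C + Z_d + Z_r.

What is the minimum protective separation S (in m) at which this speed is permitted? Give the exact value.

S_min = 6181/2000 m = 3.0905 m

stop time T_s = (41/20)/(3/2) = 1.3667 s
reaction-phase robot travel = 2.0500·0.0600 = 0.1230 m
robot covers 2.0500·1.3667 − ½·1.5000·1.3667² = 1.4008 m while stopping
person approaches 1.0000·(0.0600+1.3667) = 1.4267 m
C+Z_d+Z_r = 0.0400+0.0500+0.0500 = 0.1400 m
S_min ≈ 0.1230+1.4008+1.4267+0.1400  ⇒  S_min = 6181/2000 m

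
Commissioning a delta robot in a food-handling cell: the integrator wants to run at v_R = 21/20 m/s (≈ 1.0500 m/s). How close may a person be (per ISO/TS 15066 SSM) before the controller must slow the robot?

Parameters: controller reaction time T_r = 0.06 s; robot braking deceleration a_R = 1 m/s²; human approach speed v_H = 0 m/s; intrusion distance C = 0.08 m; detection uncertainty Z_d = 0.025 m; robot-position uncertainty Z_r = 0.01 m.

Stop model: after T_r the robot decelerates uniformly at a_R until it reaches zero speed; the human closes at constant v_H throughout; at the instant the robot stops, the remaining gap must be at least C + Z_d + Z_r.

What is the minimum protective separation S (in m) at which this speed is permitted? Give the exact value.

braking lasts T_s = (21/20)/1 = 1.0500 s
reaction-phase robot travel = 1.0500·0.0600 = 0.0630 m
braking distance = 1.0500²/(2·1.0000) = 0.5513 m
person approaches 0.0000·(0.0600+1.0500) = 0.0000 m
residual clearance needed = 0.0800+0.0250+0.0100 = 0.1150 m
S_min ≈ 0.0630+0.5513+0.0000+0.1150  ⇒  S_min = 2917/4000 m

S_min = 2917/4000 m = 0.7292 m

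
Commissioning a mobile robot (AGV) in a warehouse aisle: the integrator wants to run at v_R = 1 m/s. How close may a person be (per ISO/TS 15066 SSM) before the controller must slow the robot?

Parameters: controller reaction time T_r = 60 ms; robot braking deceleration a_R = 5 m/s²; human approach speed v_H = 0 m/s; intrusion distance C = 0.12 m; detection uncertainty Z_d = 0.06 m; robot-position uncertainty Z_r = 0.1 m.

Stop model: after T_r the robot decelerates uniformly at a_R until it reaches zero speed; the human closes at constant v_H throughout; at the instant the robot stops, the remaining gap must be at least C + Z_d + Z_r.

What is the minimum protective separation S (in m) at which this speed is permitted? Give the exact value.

T_s = v_R/a_R = 1/5 = 0.2000 s
reaction-phase robot travel = 1.0000·0.0600 = 0.0600 m
robot covers 1.0000·0.2000 − ½·5.0000·0.2000² = 0.1000 m while stopping
person approaches 0.0000·(0.0600+0.2000) = 0.0000 m
margins: 0.1200+0.0600+0.1000 = 0.2800 m
S_min ≈ 0.0600+0.1000+0.0000+0.2800  ⇒  S_min = 11/25 m

S_min = 11/25 m = 0.4400 m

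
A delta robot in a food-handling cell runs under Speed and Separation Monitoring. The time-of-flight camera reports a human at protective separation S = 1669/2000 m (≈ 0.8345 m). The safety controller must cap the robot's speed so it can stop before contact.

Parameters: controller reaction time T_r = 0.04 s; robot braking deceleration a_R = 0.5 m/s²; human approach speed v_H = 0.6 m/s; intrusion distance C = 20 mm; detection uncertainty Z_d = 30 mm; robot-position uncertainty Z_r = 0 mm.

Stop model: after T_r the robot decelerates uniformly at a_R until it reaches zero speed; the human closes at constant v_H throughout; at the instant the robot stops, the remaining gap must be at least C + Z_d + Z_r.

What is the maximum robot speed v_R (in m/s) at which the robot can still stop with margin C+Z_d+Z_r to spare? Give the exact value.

at the boundary: (1)·v² + (31/25)·v + (-1521/2000) = 0
  disc = (31/25)² − 4·(1)·(-1521/2000) = 11449/2500 ; √disc = 107/50
  v_R = (−(31/25) + 107/50) / (2·(1)) = 9/20 m/s
check:
T_s = v_R/a_R = (9/20)/(1/2) = 0.9000 s
robot covers v_R·T_r = 0.4500·0.0400 = 0.0180 m before braking
robot covers 0.4500·0.9000 − ½·0.5000·0.9000² = 0.2025 m while stopping
human closes 0.6000·0.9400 = 0.5640 m
residual clearance needed = 0.0200+0.0300+0.0000 = 0.0500 m
sum ≈ 0.0180+0.2025+0.5640+0.0500 ≈ 0.8345 m = S ✓

v_R_max = 9/20 m/s = 0.4500 m/s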